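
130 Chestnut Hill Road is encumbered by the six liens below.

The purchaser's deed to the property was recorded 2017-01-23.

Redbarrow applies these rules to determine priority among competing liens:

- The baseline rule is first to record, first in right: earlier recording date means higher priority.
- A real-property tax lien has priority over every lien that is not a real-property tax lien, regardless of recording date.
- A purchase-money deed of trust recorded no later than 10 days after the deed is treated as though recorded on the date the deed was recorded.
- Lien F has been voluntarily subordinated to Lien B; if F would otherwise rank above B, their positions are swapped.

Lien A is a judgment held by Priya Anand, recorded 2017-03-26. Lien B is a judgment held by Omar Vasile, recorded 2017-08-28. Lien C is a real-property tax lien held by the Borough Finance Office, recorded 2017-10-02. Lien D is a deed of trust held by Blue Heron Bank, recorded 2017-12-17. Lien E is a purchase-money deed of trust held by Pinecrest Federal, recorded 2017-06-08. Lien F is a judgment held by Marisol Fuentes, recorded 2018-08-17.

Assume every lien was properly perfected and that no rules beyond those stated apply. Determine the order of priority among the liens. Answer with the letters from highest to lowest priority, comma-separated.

Effective dates: E was recorded 136 days after the deed, outside the 10-day window, so it keeps its recording date.
C, as a real-property tax lien, has superpriority and ranks first.
The other liens, earliest effective date first: A (2017-03-26), E (2017-06-08), B (2017-08-28), D (2017-12-17), F (2018-08-17).
Since F is not senior to B, the subordination leaves the order unchanged.

C, A, E, B, D, F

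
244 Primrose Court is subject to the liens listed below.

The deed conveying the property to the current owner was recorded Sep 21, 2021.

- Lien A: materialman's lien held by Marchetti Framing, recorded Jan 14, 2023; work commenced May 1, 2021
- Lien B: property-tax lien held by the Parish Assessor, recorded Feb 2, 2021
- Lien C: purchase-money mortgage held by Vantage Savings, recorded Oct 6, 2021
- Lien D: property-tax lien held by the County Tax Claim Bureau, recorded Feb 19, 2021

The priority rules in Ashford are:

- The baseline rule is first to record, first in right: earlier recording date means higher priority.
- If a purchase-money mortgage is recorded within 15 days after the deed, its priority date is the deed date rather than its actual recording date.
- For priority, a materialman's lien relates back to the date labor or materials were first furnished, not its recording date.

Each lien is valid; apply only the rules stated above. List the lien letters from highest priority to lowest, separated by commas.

Adjusting effective dates: A is treated as recorded May 1, 2021, the work-commencement date; C was recorded within the 15-day window, so its effective date is the deed date Sep 21, 2021.
By effective date: B (Feb 2, 2021), D (Feb 19, 2021), A (May 1, 2021), C (Sep 21, 2021).

B, D, A, C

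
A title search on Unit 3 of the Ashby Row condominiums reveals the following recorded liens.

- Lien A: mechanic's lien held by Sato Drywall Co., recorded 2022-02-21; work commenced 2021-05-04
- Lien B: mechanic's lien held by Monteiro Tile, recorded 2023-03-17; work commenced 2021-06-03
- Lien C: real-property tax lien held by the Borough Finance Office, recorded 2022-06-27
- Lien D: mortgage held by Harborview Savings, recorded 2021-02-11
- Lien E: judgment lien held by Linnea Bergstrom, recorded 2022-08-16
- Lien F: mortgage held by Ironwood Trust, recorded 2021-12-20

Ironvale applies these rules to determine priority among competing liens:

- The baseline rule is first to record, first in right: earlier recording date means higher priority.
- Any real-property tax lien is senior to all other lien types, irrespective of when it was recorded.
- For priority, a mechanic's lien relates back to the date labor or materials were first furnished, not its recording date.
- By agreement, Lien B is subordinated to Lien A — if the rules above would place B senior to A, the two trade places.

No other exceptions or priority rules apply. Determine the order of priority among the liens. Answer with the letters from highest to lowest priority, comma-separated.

Effective dates after the stated exceptions: A is treated as recorded 2021-05-04, the work-commencement date; B relates back to 2021-06-03 (work commenced).
C is a real-property tax lien, so it outranks all other liens regardless of date.
Remaining liens by effective date: D (2021-02-11), A (2021-05-04), B (2021-06-03), F (2021-12-20), E (2022-08-16).
B is already junior to A, so the subordination agreement changes nothing.

C, D, A, B, F, E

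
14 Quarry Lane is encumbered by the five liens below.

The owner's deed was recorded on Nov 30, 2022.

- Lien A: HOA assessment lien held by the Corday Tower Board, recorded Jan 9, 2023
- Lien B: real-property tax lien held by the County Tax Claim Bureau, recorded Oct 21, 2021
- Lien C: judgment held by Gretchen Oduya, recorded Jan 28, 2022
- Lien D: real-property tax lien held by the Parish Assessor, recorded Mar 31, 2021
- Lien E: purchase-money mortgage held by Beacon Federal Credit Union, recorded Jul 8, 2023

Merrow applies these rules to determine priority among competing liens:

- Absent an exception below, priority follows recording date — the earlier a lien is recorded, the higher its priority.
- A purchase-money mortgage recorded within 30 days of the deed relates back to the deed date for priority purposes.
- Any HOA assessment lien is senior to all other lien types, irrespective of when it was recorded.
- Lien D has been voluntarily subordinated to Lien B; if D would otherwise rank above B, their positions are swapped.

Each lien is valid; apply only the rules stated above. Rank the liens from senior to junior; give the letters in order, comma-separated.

A, B, D, C, E

Adjusting effective dates: E was recorded 220 days after the deed, outside the 30-day window, so it keeps its recording date.
A is an HOA assessment lien, so it outranks all other liens regardless of date.
Remaining liens by effective date: D (Mar 31, 2021), B (Oct 21, 2021), C (Jan 28, 2022), E (Jul 8, 2023).
D would otherwise be senior to B, so under the subordination agreement D and B exchange positions.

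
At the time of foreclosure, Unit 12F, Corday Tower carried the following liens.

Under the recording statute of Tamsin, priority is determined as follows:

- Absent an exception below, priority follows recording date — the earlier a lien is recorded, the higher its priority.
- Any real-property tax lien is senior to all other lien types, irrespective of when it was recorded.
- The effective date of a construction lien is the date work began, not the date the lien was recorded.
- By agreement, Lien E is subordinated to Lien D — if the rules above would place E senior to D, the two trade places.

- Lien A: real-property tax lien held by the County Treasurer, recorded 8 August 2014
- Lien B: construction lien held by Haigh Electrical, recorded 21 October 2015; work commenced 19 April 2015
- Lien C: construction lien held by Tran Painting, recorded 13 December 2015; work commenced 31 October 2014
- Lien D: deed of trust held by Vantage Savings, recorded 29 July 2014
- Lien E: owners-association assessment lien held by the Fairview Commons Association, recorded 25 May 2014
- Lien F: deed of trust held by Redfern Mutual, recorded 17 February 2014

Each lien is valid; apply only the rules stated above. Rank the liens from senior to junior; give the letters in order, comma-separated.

A, F, D, E, C, B

Adjusting effective dates: B relates back to 19 April 2015 (work commenced); C's effective date is 31 October 2014, when work began.
As a real-property tax lien, A is senior to every other lien.
Remaining liens by effective date: F (17 February 2014), E (25 May 2014), D (29 July 2014), C (31 October 2014), B (19 April 2015).
E would otherwise be senior to D, so under the subordination agreement E and D exchange positions.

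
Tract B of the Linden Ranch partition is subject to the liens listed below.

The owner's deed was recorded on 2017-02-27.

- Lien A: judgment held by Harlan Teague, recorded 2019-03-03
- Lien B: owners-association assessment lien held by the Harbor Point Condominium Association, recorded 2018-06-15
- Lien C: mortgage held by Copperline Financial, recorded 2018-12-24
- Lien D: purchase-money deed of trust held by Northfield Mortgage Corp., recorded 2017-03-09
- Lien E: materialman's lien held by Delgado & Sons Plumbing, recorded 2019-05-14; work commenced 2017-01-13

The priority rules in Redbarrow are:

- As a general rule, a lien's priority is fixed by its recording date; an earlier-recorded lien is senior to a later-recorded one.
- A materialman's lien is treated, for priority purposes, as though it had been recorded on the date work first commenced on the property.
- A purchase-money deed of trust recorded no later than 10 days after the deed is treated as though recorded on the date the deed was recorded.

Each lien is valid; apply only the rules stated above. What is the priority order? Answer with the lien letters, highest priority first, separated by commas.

E, D, B, C, A

Effective dates: D relates back to the deed date 2017-02-27; E is treated as recorded 2017-01-13, the work-commencement date.
By effective date: E (2017-01-13), D (2017-02-27), B (2018-06-15), C (2018-12-24), A (2019-03-03).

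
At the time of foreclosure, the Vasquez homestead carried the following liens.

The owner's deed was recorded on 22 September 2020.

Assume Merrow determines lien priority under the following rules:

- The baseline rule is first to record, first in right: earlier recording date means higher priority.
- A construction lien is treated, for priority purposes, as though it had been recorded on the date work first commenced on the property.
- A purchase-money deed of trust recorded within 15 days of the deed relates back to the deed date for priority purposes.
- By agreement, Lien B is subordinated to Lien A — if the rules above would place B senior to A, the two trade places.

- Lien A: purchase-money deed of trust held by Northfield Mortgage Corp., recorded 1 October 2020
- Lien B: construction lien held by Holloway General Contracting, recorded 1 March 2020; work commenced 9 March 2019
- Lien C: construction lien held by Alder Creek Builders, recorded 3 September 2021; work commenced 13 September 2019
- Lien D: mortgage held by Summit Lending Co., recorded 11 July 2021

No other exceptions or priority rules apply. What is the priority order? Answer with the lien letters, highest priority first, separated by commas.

A, C, B, D

First, effective dates: A was recorded within the 15-day window, so its effective date is the deed date 22 September 2020; B relates back to 9 March 2019 (work commenced); C is treated as recorded 13 September 2019, the work-commencement date.
By effective date: B (9 March 2019), C (13 September 2019), A (22 September 2020), D (11 July 2021).
The subordination applies — B was senior to A — so B and A swap.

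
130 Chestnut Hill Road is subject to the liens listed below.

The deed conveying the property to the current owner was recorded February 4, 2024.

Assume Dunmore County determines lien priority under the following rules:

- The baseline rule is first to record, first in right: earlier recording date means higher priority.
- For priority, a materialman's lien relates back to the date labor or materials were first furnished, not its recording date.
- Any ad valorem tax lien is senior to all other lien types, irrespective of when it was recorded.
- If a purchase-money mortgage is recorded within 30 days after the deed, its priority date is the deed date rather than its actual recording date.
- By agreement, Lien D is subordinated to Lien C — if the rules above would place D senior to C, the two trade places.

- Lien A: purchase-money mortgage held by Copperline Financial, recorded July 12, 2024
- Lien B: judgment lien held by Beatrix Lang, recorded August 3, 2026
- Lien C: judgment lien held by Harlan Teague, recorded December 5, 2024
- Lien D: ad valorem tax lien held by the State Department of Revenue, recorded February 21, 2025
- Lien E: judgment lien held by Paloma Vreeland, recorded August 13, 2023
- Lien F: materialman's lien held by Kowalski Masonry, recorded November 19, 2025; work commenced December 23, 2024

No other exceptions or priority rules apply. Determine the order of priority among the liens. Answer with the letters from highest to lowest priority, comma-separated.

C, E, A, D, F, B

Effective dates after the stated exceptions: A missed the 30-day window (159 days after the deed), so its recording date stands; F is treated as recorded December 23, 2024, the work-commencement date.
D is an ad valorem tax lien and takes priority over every other lien.
Remaining liens by effective date: E (August 13, 2023), A (July 12, 2024), C (December 5, 2024), F (December 23, 2024), B (August 3, 2026).
D is senior to C before the subordination, so the two trade places.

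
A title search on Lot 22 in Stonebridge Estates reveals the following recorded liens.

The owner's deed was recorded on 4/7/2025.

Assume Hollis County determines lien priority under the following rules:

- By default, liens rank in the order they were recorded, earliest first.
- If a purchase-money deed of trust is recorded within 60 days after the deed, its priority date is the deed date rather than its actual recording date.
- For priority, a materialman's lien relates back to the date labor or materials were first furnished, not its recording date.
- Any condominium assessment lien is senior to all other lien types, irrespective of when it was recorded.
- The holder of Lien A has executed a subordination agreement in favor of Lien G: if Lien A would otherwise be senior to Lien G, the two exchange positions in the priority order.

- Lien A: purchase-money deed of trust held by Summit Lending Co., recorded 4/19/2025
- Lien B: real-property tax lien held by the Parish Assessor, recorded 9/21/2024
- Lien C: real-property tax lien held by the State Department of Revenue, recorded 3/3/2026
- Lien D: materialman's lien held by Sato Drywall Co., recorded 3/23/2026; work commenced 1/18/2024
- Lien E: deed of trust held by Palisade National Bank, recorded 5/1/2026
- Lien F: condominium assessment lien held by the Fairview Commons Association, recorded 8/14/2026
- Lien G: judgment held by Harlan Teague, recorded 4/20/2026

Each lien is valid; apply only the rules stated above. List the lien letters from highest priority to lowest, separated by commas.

F, D, B, G, C, A, E

Adjusting effective dates: A's effective date is the deed date, 4/7/2025; D is treated as recorded 1/18/2024, the work-commencement date.
F, as a condominium assessment lien, has superpriority and ranks first.
Remaining liens by effective date: D (1/18/2024), B (9/21/2024), A (4/7/2025), C (3/3/2026), G (4/20/2026), E (5/1/2026).
A would otherwise be senior to G, so under the subordination agreement A and G exchange positions.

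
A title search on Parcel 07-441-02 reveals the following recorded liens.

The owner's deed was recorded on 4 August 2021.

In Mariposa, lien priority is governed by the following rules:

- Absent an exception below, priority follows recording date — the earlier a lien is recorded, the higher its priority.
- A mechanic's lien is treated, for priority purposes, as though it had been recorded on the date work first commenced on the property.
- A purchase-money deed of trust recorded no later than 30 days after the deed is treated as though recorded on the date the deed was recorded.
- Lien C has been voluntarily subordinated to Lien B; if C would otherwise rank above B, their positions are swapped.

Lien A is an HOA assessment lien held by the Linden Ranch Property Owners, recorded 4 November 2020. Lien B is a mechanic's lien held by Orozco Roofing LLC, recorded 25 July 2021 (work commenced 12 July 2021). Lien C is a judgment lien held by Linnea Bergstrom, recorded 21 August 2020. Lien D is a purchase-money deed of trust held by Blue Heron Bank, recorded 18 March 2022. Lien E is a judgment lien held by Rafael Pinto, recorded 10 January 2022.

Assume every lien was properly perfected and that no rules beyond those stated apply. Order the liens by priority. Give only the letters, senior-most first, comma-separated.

B, A, C, E, D

Effective dates after the stated exceptions: B relates back to 12 July 2021 (work commenced); D was recorded 226 days after the deed — beyond 30 days — so no relation-back applies.
By effective date: C (21 August 2020), A (4 November 2020), B (12 July 2021), E (10 January 2022), D (18 March 2022).
Because C would otherwise rank above B, the subordination swaps them.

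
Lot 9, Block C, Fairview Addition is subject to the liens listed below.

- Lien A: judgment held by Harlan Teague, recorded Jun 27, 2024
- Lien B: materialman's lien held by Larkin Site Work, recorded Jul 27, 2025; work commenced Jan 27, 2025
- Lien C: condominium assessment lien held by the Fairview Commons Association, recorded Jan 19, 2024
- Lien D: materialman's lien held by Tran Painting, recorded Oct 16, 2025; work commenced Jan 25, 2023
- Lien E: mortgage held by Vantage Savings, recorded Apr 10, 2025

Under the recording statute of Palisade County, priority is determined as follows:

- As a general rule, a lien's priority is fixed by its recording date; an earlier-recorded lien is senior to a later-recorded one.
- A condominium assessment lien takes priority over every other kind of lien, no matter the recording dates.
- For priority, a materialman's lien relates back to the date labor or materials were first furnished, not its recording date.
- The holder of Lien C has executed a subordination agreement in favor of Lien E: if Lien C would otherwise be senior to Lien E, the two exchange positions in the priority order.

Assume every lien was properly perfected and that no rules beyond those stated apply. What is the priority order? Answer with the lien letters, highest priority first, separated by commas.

E, D, A, B, C

Adjusting effective dates: B relates back to Jan 27, 2025 (work commenced); D's effective date is Jan 25, 2023, when work began.
C is a condominium assessment lien, so it outranks all other liens regardless of date.
Remaining liens by effective date: D (Jan 25, 2023), A (Jun 27, 2024), B (Jan 27, 2025), E (Apr 10, 2025).
C is senior to E before the subordination, so the two trade places.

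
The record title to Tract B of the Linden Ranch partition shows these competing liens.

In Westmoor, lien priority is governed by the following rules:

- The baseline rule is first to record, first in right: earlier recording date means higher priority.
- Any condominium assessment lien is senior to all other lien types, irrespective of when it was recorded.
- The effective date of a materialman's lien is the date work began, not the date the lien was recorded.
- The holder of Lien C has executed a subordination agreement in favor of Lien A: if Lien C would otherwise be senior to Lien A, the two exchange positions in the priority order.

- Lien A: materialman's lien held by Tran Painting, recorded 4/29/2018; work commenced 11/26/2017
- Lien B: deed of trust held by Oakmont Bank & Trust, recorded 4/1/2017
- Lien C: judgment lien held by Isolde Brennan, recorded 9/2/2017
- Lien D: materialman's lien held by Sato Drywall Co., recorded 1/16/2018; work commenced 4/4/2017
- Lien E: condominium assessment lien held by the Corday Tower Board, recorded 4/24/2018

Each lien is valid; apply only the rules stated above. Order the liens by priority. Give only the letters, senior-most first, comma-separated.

Effective dates after the stated exceptions: A is treated as recorded 11/26/2017, the work-commencement date; D's effective date is 4/4/2017, when work began.
E, as a condominium assessment lien, has superpriority and ranks first.
Ordering the rest by effective date: B (4/1/2017), D (4/4/2017), C (9/2/2017), A (11/26/2017).
C is senior to A before the subordination, so the two trade places.

E, B, D, A, C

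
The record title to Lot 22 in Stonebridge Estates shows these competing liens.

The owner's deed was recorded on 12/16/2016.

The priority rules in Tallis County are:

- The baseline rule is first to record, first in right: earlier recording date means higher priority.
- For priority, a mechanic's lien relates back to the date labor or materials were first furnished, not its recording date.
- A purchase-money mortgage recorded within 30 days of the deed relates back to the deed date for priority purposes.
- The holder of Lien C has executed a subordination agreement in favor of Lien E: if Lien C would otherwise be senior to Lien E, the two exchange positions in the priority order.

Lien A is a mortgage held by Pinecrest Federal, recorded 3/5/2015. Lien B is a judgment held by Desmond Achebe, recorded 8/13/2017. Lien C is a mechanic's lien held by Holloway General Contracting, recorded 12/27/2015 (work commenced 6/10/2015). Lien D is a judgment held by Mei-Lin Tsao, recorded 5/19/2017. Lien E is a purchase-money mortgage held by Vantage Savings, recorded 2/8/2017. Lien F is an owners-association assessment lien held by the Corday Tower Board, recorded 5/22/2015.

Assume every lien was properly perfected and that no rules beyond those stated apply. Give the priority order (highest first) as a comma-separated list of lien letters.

A, F, E, C, D, B

First, effective dates: C's effective date is 6/10/2015, when work began; E was recorded 54 days after the deed, outside the 30-day window, so it keeps its recording date.
By effective date, earliest first: A (3/5/2015), F (5/22/2015), C (6/10/2015), E (2/8/2017), D (5/19/2017), B (8/13/2017).
C would otherwise be senior to E, so under the subordination agreement C and E exchange positions.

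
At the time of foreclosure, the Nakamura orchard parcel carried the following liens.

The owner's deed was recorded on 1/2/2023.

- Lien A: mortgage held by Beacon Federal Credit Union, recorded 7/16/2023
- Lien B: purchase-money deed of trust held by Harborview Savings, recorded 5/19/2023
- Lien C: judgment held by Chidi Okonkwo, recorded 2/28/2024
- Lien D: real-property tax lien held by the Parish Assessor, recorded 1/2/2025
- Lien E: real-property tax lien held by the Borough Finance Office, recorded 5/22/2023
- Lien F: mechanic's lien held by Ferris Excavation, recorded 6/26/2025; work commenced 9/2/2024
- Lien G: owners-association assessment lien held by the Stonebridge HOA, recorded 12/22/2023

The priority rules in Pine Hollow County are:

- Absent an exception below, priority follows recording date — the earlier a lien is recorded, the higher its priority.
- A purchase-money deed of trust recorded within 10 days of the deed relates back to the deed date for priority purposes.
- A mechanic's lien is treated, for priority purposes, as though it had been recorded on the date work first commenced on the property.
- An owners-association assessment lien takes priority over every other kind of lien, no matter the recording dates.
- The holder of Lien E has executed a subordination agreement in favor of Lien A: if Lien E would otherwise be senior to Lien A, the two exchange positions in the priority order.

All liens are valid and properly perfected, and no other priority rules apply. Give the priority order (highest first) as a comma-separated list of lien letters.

Adjusting effective dates: B was recorded 137 days after the deed, outside the 10-day window, so it keeps its recording date; F's effective date is 9/2/2024, when work began.
G, as an owners-association assessment lien, has superpriority and ranks first.
Remaining liens by effective date: B (5/19/2023), E (5/22/2023), A (7/16/2023), C (2/28/2024), F (9/2/2024), D (1/2/2025).
Because E would otherwise rank above A, the subordination swaps them.

G, B, A, E, C, F, D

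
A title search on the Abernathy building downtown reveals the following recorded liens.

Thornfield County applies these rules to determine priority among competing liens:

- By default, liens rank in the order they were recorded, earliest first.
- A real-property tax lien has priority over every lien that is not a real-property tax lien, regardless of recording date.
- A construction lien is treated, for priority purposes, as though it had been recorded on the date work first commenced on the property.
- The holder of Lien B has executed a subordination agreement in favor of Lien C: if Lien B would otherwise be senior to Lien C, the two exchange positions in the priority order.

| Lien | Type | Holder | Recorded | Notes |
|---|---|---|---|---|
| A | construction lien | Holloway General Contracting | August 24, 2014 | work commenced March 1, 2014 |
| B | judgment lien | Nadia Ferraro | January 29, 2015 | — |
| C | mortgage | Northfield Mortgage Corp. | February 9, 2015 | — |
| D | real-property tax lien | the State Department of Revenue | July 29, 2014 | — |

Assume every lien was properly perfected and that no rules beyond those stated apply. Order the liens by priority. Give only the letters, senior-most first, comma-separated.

D, A, C, B

Effective dates: A is treated as recorded March 1, 2014, the work-commencement date.
D, as a real-property tax lien, has superpriority and ranks first.
Ordering the rest by effective date: A (March 1, 2014), B (January 29, 2015), C (February 9, 2015).
Because B would otherwise rank above C, the subordination swaps them.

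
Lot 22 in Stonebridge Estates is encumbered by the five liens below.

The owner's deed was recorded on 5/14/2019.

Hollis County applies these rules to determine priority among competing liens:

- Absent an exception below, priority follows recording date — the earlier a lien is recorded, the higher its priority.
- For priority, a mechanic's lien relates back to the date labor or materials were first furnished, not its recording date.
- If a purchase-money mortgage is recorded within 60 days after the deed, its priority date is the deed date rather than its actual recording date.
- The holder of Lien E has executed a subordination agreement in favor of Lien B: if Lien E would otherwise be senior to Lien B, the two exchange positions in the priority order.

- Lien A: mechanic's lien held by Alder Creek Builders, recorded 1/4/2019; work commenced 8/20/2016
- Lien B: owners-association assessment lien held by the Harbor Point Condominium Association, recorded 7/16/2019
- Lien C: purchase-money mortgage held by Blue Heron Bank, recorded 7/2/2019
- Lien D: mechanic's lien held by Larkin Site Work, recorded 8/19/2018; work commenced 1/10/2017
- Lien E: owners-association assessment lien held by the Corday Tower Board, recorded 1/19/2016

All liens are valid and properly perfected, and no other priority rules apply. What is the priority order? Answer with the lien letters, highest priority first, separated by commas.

B, A, D, C, E

Effective dates: A's effective date is 8/20/2016, when work began; C relates back to the deed date 5/14/2019; D is treated as recorded 1/10/2017, the work-commencement date.
By effective date, earliest first: E (1/19/2016), A (8/20/2016), D (1/10/2017), C (5/14/2019), B (7/16/2019).
E would otherwise be senior to B, so under the subordination agreement E and B exchange positions.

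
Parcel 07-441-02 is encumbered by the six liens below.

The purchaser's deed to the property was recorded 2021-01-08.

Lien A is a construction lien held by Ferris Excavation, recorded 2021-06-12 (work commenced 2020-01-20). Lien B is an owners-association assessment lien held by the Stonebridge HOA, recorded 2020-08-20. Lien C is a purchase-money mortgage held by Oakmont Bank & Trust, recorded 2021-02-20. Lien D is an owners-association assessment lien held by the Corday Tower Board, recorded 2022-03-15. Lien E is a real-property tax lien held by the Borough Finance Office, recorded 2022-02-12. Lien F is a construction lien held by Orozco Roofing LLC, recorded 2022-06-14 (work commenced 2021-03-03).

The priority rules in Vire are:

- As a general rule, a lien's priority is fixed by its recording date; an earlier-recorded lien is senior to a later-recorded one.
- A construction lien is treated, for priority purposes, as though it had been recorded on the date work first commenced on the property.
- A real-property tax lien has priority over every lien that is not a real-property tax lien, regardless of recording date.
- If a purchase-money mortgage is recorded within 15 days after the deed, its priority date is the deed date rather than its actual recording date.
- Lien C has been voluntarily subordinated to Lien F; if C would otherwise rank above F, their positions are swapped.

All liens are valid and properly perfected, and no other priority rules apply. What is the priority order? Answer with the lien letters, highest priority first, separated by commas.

E, A, B, F, C, D

First, effective dates: A relates back to 2020-01-20 (work commenced); C missed the 15-day window (43 days after the deed), so its recording date stands; F's effective date is 2021-03-03, when work began.
As a real-property tax lien, E is senior to every other lien.
Ordering the rest by effective date: A (2020-01-20), B (2020-08-20), C (2021-02-20), F (2021-03-03), D (2022-03-15).
C would otherwise be senior to F, so under the subordination agreement C and F exchange positions.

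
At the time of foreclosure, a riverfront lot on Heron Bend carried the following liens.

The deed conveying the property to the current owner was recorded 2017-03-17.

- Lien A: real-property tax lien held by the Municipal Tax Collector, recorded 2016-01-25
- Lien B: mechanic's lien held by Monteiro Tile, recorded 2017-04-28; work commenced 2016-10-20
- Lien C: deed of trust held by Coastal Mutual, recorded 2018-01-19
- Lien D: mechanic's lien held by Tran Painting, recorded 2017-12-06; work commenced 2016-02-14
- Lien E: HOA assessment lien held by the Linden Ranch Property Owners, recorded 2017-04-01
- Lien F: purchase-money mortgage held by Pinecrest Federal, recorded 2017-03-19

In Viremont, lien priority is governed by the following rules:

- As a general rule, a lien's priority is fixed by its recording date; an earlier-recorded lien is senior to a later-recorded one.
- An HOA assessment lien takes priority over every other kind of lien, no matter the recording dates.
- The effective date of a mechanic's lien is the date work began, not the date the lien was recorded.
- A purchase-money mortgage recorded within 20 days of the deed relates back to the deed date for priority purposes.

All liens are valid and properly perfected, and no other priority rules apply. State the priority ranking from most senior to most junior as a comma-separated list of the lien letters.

E, A, D, B, F, C

Effective dates after the stated exceptions: B's effective date is 2016-10-20, when work began; D's effective date is 2016-02-14, when work began; F was recorded within the 20-day window, so its effective date is the deed date 2017-03-17.
E, as an HOA assessment lien, has superpriority and ranks first.
Among the remaining liens, by effective date: A (2016-01-25), D (2016-02-14), B (2016-10-20), F (2017-03-17), C (2018-01-19).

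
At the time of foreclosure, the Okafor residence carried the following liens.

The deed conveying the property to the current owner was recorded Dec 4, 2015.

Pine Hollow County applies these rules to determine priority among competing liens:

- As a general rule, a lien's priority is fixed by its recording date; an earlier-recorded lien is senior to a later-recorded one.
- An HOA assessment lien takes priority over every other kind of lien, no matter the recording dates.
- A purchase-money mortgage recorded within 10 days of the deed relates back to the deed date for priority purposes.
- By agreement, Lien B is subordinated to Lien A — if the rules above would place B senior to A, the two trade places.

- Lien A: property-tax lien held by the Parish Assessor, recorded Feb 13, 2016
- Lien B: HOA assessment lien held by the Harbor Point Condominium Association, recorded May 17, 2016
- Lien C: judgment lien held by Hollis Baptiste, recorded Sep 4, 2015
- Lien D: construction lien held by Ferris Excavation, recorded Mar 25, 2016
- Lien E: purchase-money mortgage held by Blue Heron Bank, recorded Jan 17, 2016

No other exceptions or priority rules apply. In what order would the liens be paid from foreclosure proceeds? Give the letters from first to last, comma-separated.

A, C, E, B, D

Effective dates: E was recorded 44 days after the deed, outside the 10-day window, so it keeps its recording date.
B is an HOA assessment lien, so it outranks all other liens regardless of date.
Among the remaining liens, by effective date: C (Sep 4, 2015), E (Jan 17, 2016), A (Feb 13, 2016), D (Mar 25, 2016).
Because B would otherwise rank above A, the subordination swaps them.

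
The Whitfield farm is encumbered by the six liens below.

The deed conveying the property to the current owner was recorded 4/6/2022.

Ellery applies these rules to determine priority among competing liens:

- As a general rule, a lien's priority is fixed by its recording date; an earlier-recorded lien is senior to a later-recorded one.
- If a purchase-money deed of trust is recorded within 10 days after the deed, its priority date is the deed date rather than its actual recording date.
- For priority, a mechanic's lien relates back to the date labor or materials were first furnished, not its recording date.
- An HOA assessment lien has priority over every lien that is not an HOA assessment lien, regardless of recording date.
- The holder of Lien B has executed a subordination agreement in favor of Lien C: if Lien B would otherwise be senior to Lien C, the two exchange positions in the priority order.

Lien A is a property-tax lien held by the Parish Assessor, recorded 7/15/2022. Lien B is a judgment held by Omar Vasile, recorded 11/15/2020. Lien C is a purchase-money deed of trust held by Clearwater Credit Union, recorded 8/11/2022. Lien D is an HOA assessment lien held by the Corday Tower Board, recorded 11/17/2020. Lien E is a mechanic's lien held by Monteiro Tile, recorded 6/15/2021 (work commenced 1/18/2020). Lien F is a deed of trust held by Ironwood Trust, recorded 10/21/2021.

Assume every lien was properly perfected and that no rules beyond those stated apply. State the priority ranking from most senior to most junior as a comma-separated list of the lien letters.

Effective dates: C was recorded 127 days after the deed, outside the 10-day window, so it keeps its recording date; E's effective date is 1/18/2020, when work began.
As an HOA assessment lien, D is senior to every other lien.
The other liens, earliest effective date first: E (1/18/2020), B (11/15/2020), F (10/21/2021), A (7/15/2022), C (8/11/2022).
The subordination applies — B was senior to C — so B and C swap.

D, E, C, F, A, B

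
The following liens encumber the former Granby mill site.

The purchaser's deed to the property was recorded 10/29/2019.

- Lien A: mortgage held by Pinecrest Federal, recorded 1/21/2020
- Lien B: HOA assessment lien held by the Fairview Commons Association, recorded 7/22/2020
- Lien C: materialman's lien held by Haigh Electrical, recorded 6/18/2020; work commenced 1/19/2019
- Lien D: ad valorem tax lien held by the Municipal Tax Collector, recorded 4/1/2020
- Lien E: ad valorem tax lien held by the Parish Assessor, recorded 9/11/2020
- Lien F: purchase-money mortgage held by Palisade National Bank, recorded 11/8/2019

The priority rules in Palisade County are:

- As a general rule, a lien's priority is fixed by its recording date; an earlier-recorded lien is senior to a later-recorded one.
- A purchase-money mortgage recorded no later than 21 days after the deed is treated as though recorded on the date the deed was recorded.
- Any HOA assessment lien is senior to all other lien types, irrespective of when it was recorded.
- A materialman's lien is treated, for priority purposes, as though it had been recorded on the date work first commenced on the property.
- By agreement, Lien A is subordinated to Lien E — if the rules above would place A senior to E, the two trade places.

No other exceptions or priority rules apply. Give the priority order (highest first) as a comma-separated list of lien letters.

Effective dates after the stated exceptions: C is treated as recorded 1/19/2019, the work-commencement date; F relates back to the deed date 10/29/2019.
B is an HOA assessment lien and takes priority over every other lien.
The other liens, earliest effective date first: C (1/19/2019), F (10/29/2019), A (1/21/2020), D (4/1/2020), E (9/11/2020).
A would otherwise be senior to E, so under the subordination agreement A and E exchange positions.

B, C, F, E, D, A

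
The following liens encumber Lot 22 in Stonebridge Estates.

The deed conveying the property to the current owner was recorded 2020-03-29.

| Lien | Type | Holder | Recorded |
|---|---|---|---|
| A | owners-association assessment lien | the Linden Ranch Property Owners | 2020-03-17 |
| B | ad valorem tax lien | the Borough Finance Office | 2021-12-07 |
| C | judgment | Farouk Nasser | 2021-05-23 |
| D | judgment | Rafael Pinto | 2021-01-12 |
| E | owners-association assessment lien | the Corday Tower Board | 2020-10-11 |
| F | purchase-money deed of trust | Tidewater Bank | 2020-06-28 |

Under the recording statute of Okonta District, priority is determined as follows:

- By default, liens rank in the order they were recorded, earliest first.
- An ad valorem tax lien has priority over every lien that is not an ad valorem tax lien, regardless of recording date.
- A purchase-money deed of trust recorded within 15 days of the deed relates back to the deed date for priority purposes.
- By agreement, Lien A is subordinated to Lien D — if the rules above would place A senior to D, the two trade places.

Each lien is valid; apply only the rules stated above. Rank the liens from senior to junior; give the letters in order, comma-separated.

Effective dates: F missed the 15-day window (91 days after the deed), so its recording date stands.
B, as an ad valorem tax lien, has superpriority and ranks first.
The other liens, earliest effective date first: A (2020-03-17), F (2020-06-28), E (2020-10-11), D (2021-01-12), C (2021-05-23).
The subordination applies — A was senior to D — so A and D swap.

B, D, F, E, A, C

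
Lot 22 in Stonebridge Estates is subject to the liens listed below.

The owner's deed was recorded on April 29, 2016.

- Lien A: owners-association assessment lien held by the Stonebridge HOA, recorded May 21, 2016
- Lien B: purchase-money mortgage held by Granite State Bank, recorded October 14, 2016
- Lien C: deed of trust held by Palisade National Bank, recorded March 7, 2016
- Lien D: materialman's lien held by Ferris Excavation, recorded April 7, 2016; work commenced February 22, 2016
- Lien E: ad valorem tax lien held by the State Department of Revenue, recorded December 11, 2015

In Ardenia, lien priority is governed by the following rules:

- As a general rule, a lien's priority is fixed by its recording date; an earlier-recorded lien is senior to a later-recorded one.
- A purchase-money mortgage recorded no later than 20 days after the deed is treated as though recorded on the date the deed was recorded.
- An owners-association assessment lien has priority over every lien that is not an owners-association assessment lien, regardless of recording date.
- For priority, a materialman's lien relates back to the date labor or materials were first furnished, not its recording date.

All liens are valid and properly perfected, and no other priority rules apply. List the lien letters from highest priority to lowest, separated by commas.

A, E, D, C, B

Effective dates: B was recorded 168 days after the deed — beyond 20 days — so no relation-back applies; D's effective date is February 22, 2016, when work began.
A, as an owners-association assessment lien, has superpriority and ranks first.
Remaining liens by effective date: E (December 11, 2015), D (February 22, 2016), C (March 7, 2016), B (October 14, 2016).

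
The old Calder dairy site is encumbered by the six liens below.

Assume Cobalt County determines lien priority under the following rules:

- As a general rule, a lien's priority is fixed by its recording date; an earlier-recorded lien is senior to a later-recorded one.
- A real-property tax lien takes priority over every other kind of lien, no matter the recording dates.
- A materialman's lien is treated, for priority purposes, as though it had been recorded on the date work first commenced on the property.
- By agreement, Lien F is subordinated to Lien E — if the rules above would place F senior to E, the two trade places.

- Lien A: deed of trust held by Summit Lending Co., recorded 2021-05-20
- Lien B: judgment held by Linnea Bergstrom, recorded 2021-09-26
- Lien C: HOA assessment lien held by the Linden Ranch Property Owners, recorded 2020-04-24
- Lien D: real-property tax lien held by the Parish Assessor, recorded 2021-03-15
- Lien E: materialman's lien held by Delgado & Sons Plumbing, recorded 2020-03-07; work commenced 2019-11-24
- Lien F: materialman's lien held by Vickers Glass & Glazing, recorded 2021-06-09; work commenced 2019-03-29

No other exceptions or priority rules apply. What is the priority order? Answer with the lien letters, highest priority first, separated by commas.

First, effective dates: E's effective date is 2019-11-24, when work began; F's effective date is 2019-03-29, when work began.
D is a real-property tax lien and takes priority over every other lien.
Remaining liens by effective date: F (2019-03-29), E (2019-11-24), C (2020-04-24), A (2021-05-20), B (2021-09-26).
F is senior to E before the subordination, so the two trade places.

D, E, F, C, A, B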